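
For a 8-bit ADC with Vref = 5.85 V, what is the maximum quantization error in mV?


The maximum quantization error is +/- LSB/2.
LSB = Vref / 2^n = 5.85 / 256 = 0.02285156 V
Max error = LSB / 2 = 0.02285156 / 2 = 0.01142578 V
Max error = 11.4258 mV

11.4258 mV


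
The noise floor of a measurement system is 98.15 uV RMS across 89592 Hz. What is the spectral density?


Noise spectral density = Vrms / sqrt(BW).
NSD = 98.15 / sqrt(89592)
NSD = 98.15 / 299.3192
NSD = 0.3279 uV/sqrt(Hz)

0.3279 uV/sqrt(Hz)


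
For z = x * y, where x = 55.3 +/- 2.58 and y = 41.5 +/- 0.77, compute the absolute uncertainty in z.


For a product z = x*y, the relative uncertainty is:
uz/z = sqrt((ux/x)^2 + (uy/y)^2)
Relative uncertainties: ux/x = 2.58/55.3 = 0.046655
uy/y = 0.77/41.5 = 0.018554
z = 55.3 * 41.5 = 2294.9
uz = 2294.9 * sqrt(0.046655^2 + 0.018554^2) = 115.226

115.226


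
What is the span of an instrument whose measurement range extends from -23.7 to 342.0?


Span = upper range - lower range.
Span = 342.0 - (-23.7)
Span = 365.7

365.7


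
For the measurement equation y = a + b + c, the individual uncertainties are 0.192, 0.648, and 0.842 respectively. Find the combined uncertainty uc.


For a sum of independent quantities, uc = sqrt(u1^2 + u2^2 + u3^2).
uc = sqrt(0.192^2 + 0.648^2 + 0.842^2)
uc = sqrt(0.036864 + 0.419904 + 0.708964)
uc = 1.0797

1.0797


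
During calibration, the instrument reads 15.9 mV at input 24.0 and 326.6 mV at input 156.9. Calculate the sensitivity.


Sensitivity = (y2 - y1) / (x2 - x1).
S = (326.6 - 15.9) / (156.9 - 24.0)
S = 310.7 / 132.9
S = 2.3378 mV/unit

2.3378 mV/unit


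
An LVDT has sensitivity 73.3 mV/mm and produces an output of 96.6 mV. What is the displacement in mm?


Displacement = Vout / sensitivity.
d = 96.6 / 73.3
d = 1.318 mm

1.318 mm


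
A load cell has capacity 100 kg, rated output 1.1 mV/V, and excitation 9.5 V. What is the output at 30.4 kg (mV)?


Vout = rated_output * Vex * (load / capacity).
Vout = 1.1 * 9.5 * (30.4 / 100)
Vout = 1.1 * 9.5 * 0.304
Vout = 3.177 mV

3.177 mV


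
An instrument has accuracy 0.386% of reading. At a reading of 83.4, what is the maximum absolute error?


Absolute error = (accuracy% / 100) * reading.
Error = (0.386 / 100) * 83.4
Error = 0.00386 * 83.4
Error = 0.3219

0.3219


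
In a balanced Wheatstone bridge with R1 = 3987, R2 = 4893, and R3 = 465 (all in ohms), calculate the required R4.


At balance: R1*R4 = R2*R3, so R4 = R2*R3/R1.
R4 = 4893 * 465 / 3987
R4 = 2275245 / 3987
R4 = 570.67 ohm

570.67 ohm


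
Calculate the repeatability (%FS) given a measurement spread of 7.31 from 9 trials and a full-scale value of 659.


Repeatability = (spread / full scale) * 100%.
R = (7.31 / 659) * 100
R = 1.109 %FS

1.109 %FS


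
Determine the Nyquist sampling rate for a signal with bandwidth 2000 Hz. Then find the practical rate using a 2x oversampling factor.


By Nyquist theorem, fs_min = 2 * fmax.
fs_min = 2 * 2000 = 4000 Hz
Practical rate = 2 * fs_min = 2 * 4000 = 8000 Hz

fs_min = 4000 Hz, fs_practical = 8000 Hz


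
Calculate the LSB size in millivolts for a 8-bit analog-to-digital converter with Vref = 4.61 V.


The resolution (LSB) of an ADC is Vref / 2^n.
LSB = 4.61 / 2^8
LSB = 4.61 / 256
LSB = 0.01800781 V = 18.0078125 mV

18.0078125 mV


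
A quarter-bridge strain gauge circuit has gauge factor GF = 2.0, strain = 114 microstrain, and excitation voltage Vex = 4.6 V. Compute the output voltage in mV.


Quarter bridge output: Vout = (GF * epsilon * Vex) / 4.
Vout = (2.0 * 114e-6 * 4.6) / 4
Vout = 0.0010488 / 4 V
Vout = 0.0002622 V = 0.2622 mV

0.2622 mV


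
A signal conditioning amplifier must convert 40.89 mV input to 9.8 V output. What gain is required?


Gain = Vout / Vin (converting to same units).
G = 9.8 V / 40.89 mV
G = 9800.0 mV / 40.89 mV
G = 239.67

239.67


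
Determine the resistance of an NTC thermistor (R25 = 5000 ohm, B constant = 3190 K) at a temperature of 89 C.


NTC thermistor equation: Rt = R25 * exp(B * (1/T - 1/T25)).
T in Kelvin: 362.15 K, T25 = 298.15 K
1/T - 1/T25 = 1/362.15 - 1/298.15 = -0.00059273
B * (1/T - 1/T25) = 3190 * -0.00059273 = -1.8908
Rt = 5000 * exp(-1.8908) = 754.7 ohm

754.7 ohm


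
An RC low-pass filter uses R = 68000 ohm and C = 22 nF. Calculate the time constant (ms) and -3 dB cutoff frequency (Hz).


Time constant: tau = R * C.
tau = 68000 * 2.20e-08 = 0.001496 s
tau = 1.496 ms
Cutoff frequency: fc = 1 / (2*pi*R*C).
fc = 1 / (2*pi*0.001496) = 106.39 Hz

tau = 1.496 ms, fc = 106.39 Hz


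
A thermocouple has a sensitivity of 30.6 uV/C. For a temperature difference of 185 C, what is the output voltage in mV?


The thermocouple output V = sensitivity * dT.
V = 30.6 uV/C * 185 C
V = 5661.0 uV
V = 5.661 mV

5.661 mV


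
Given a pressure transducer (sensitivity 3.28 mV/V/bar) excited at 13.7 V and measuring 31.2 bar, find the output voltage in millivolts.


Output = sensitivity * Vex * P.
Vout = 3.28 * 13.7 * 31.2
Vout = 44.936 * 31.2
Vout = 1402.0 mV

1402.0 mV


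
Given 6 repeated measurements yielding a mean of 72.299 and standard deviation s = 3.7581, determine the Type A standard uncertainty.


The standard uncertainty for Type A evaluation is u = s / sqrt(n).
u = 3.7581 / sqrt(6)
u = 3.7581 / 2.4495
u = 1.5342

1.5342


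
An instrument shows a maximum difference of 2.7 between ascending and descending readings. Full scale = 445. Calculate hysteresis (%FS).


Hysteresis = (max difference / full scale) * 100%.
H = (2.7 / 445) * 100
H = 0.607 %FS

0.607 %FS


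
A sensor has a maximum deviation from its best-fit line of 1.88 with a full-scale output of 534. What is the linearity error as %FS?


Linearity error = (max deviation / full scale) * 100%.
Linearity = (1.88 / 534) * 100
Linearity = 0.352 %FS

0.352 %FS


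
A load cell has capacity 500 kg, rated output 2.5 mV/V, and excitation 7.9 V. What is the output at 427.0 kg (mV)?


Vout = rated_output * Vex * (load / capacity).
Vout = 2.5 * 7.9 * (427.0 / 500)
Vout = 2.5 * 7.9 * 0.854
Vout = 16.866 mV

16.866 mV


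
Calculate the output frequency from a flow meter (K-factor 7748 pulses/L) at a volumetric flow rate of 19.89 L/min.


Frequency = K * Q / 60 (converting L/min to L/s).
f = 7748 * 19.89 / 60
f = 154107.72 / 60
f = 2568.46 Hz

2568.46 Hz


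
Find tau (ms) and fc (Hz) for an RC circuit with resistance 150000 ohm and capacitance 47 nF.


Time constant: tau = R * C.
tau = 150000 * 4.70e-08 = 0.00705 s
tau = 7.05 ms
Cutoff frequency: fc = 1 / (2*pi*R*C).
fc = 1 / (2*pi*0.00705) = 22.58 Hz

tau = 7.05 ms, fc = 22.58 Hz


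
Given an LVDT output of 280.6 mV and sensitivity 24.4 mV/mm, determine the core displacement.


Displacement = Vout / sensitivity.
d = 280.6 / 24.4
d = 11.5 mm

11.5 mm


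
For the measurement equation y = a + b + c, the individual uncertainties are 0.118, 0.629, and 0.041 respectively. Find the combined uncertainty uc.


For a sum of independent quantities, uc = sqrt(u1^2 + u2^2 + u3^2).
uc = sqrt(0.118^2 + 0.629^2 + 0.041^2)
uc = sqrt(0.013924 + 0.395641 + 0.001681)
uc = 0.6413

0.6413


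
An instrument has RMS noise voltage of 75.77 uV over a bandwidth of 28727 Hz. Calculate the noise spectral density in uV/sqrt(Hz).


Noise spectral density = Vrms / sqrt(BW).
NSD = 75.77 / sqrt(28727)
NSD = 75.77 / 169.4904
NSD = 0.447 uV/sqrt(Hz)

0.447 uV/sqrt(Hz)


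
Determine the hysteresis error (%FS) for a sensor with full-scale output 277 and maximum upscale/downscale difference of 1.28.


Hysteresis = (max difference / full scale) * 100%.
H = (1.28 / 277) * 100
H = 0.462 %FS

0.462 %FS


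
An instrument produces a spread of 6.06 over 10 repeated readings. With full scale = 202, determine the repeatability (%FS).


Repeatability = (spread / full scale) * 100%.
R = (6.06 / 202) * 100
R = 3.0 %FS

3.0 %FS


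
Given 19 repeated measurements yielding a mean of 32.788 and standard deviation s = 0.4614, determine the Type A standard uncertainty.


The standard uncertainty for Type A evaluation is u = s / sqrt(n).
u = 0.4614 / sqrt(19)
u = 0.4614 / 4.3589
u = 0.1059

0.1059


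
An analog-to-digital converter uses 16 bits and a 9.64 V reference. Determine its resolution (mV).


The resolution (LSB) of an ADC is Vref / 2^n.
LSB = 9.64 / 2^16
LSB = 9.64 / 65536
LSB = 0.00014709 V = 0.14709473 mV

0.14709473 mV


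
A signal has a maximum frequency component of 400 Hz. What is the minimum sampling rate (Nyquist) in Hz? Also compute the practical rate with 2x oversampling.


By Nyquist theorem, fs_min = 2 * fmax.
fs_min = 2 * 400 = 800 Hz
Practical rate = 2 * fs_min = 2 * 800 = 1600 Hz

fs_min = 800 Hz, fs_practical = 1600 Hz


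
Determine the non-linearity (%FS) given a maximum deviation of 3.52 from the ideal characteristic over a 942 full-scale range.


Linearity error = (max deviation / full scale) * 100%.
Linearity = (3.52 / 942) * 100
Linearity = 0.374 %FS

0.374 %FS


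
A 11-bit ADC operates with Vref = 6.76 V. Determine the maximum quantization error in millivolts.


The maximum quantization error is +/- LSB/2.
LSB = Vref / 2^n = 6.76 / 2048 = 0.00330078 V
Max error = LSB / 2 = 0.00330078 / 2 = 0.00165039 V
Max error = 1.6504 mV

1.6504 mV


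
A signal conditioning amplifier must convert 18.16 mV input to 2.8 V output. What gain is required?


Gain = Vout / Vin (converting to same units).
G = 2.8 V / 18.16 mV
G = 2800.0 mV / 18.16 mV
G = 154.19

154.19


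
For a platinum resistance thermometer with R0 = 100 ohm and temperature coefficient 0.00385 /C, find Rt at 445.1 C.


The RTD equation: Rt = R0 * (1 + alpha * T).
Rt = 100 * (1 + 0.00385 * 445.1)
Rt = 100 * (1 + 1.713635)
Rt = 100 * 2.713635
Rt = 271.363 ohm

271.363 ohm


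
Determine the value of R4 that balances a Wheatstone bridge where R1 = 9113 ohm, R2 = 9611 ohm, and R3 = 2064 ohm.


At balance: R1*R4 = R2*R3, so R4 = R2*R3/R1.
R4 = 9611 * 2064 / 9113
R4 = 19837104 / 9113
R4 = 2176.79 ohm

2176.79 ohm


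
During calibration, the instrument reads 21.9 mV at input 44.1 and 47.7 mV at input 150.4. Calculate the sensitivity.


Sensitivity = (y2 - y1) / (x2 - x1).
S = (47.7 - 21.9) / (150.4 - 44.1)
S = 25.8 / 106.3
S = 0.2427 mV/unit

0.2427 mV/unit


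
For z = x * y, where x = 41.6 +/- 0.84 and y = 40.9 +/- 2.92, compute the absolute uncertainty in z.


For a product z = x*y, the relative uncertainty is:
uz/z = sqrt((ux/x)^2 + (uy/y)^2)
Relative uncertainties: ux/x = 0.84/41.6 = 0.020192
uy/y = 2.92/40.9 = 0.071394
z = 41.6 * 40.9 = 1701.4
uz = 1701.4 * sqrt(0.020192^2 + 0.071394^2) = 126.237

126.237


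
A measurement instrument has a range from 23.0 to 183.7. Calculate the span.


Span = upper range - lower range.
Span = 183.7 - (23.0)
Span = 160.7

160.7


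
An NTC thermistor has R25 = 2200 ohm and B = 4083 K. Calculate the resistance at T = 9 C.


NTC thermistor equation: Rt = R25 * exp(B * (1/T - 1/T25)).
T in Kelvin: 282.15 K, T25 = 298.15 K
1/T - 1/T25 = 1/282.15 - 1/298.15 = 0.0001902
B * (1/T - 1/T25) = 4083 * 0.0001902 = 0.7766
Rt = 2200 * exp(0.7766) = 4782.8 ohm

4782.8 ohm


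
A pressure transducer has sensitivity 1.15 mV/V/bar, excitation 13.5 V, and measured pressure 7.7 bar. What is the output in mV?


Output = sensitivity * Vex * P.
Vout = 1.15 * 13.5 * 7.7
Vout = 15.525 * 7.7
Vout = 119.54 mV

119.54 mV


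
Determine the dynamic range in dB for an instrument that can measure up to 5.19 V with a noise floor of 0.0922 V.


Dynamic range = 20 * log10(Vmax / Vnoise).
DR = 20 * log10(5.19 / 0.0922)
DR = 20 * log10(56.29)
DR = 35.01 dB

35.01 dB


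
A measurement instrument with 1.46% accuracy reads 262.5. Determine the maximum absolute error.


Absolute error = (accuracy% / 100) * reading.
Error = (1.46 / 100) * 262.5
Error = 0.0146 * 262.5
Error = 3.8325

3.8325


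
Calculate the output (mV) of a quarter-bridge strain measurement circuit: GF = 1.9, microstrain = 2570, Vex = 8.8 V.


Quarter bridge output: Vout = (GF * epsilon * Vex) / 4.
Vout = (1.9 * 2570e-6 * 8.8) / 4
Vout = 0.0429704 / 4 V
Vout = 0.0107426 V = 10.7426 mV

10.7426 mV


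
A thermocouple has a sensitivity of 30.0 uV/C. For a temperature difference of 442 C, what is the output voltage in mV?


The thermocouple output V = sensitivity * dT.
V = 30.0 uV/C * 442 C
V = 13260.0 uV
V = 13.26 mV

13.26 mV


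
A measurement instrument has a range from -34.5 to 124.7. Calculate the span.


Span = upper range - lower range.
Span = 124.7 - (-34.5)
Span = 159.2

159.2


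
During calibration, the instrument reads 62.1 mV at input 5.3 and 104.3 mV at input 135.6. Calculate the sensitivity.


Sensitivity = (y2 - y1) / (x2 - x1).
S = (104.3 - 62.1) / (135.6 - 5.3)
S = 42.2 / 130.3
S = 0.3239 mV/unit

0.3239 mV/unit


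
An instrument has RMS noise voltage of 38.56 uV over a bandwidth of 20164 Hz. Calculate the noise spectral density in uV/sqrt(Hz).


Noise spectral density = Vrms / sqrt(BW).
NSD = 38.56 / sqrt(20164)
NSD = 38.56 / 142.0
NSD = 0.2715 uV/sqrt(Hz)

0.2715 uV/sqrt(Hz)


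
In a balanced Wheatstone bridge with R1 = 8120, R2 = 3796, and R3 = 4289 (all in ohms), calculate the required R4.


At balance: R1*R4 = R2*R3, so R4 = R2*R3/R1.
R4 = 3796 * 4289 / 8120
R4 = 16281044 / 8120
R4 = 2005.05 ohm

2005.05 ohm


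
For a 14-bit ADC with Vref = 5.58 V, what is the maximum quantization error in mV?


The maximum quantization error is +/- LSB/2.
LSB = Vref / 2^n = 5.58 / 16384 = 0.00034058 V
Max error = LSB / 2 = 0.00034058 / 2 = 0.00017029 V
Max error = 0.1703 mV

0.1703 mV


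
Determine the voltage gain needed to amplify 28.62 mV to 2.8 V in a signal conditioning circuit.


Gain = Vout / Vin (converting to same units).
G = 2.8 V / 28.62 mV
G = 2800.0 mV / 28.62 mV
G = 97.83

97.83


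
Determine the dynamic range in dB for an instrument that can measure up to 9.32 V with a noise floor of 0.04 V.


Dynamic range = 20 * log10(Vmax / Vnoise).
DR = 20 * log10(9.32 / 0.04)
DR = 20 * log10(233.0)
DR = 47.35 dB

47.35 dB


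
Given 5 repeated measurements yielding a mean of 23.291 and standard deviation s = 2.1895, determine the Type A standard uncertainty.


The standard uncertainty for Type A evaluation is u = s / sqrt(n).
u = 2.1895 / sqrt(5)
u = 2.1895 / 2.2361
u = 0.9792

0.9792


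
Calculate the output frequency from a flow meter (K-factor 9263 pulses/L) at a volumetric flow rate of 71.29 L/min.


Frequency = K * Q / 60 (converting L/min to L/s).
f = 9263 * 71.29 / 60
f = 660359.27 / 60
f = 11005.99 Hz

11005.99 Hz


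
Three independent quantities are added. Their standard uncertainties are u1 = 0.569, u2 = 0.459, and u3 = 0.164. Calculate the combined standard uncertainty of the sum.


For a sum of independent quantities, uc = sqrt(u1^2 + u2^2 + u3^2).
uc = sqrt(0.569^2 + 0.459^2 + 0.164^2)
uc = sqrt(0.323761 + 0.210681 + 0.026896)
uc = 0.7492

0.7492


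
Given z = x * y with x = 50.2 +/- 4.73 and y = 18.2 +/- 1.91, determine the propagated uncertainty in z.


For a product z = x*y, the relative uncertainty is:
uz/z = sqrt((ux/x)^2 + (uy/y)^2)
Relative uncertainties: ux/x = 4.73/50.2 = 0.094223
uy/y = 1.91/18.2 = 0.104945
z = 50.2 * 18.2 = 913.6
uz = 913.6 * sqrt(0.094223^2 + 0.104945^2) = 128.857

128.857


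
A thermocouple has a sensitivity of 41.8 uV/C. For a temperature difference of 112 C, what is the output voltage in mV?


The thermocouple output V = sensitivity * dT.
V = 41.8 uV/C * 112 C
V = 4681.6 uV
V = 4.682 mV

4.682 mV


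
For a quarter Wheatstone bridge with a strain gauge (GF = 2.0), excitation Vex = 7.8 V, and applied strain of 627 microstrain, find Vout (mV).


Quarter bridge output: Vout = (GF * epsilon * Vex) / 4.
Vout = (2.0 * 627e-6 * 7.8) / 4
Vout = 0.0097812 / 4 V
Vout = 0.0024453 V = 2.4453 mV

2.4453 mV


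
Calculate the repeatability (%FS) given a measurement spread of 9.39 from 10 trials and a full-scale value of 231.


Repeatability = (spread / full scale) * 100%.
R = (9.39 / 231) * 100
R = 4.065 %FS

4.065 %FS


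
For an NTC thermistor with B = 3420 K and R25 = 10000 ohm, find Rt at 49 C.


NTC thermistor equation: Rt = R25 * exp(B * (1/T - 1/T25)).
T in Kelvin: 322.15 K, T25 = 298.15 K
1/T - 1/T25 = 1/322.15 - 1/298.15 = -0.00024987
B * (1/T - 1/T25) = 3420 * -0.00024987 = -0.8546
Rt = 10000 * exp(-0.8546) = 4254.7 ohm

4254.7 ohm


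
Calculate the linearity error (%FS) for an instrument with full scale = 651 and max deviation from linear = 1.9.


Linearity error = (max deviation / full scale) * 100%.
Linearity = (1.9 / 651) * 100
Linearity = 0.292 %FS

0.292 %FS


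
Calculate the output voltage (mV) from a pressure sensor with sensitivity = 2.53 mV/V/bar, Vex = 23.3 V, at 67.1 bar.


Output = sensitivity * Vex * P.
Vout = 2.53 * 23.3 * 67.1
Vout = 58.949 * 67.1
Vout = 3955.48 mV

3955.48 mV


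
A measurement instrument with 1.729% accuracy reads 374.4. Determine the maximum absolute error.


Absolute error = (accuracy% / 100) * reading.
Error = (1.729 / 100) * 374.4
Error = 0.01729 * 374.4
Error = 6.4734

6.4734


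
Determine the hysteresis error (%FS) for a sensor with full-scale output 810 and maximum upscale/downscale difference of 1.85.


Hysteresis = (max difference / full scale) * 100%.
H = (1.85 / 810) * 100
H = 0.228 %FS

0.228 %FS


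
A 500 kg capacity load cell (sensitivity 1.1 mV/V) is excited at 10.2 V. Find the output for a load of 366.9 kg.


Vout = rated_output * Vex * (load / capacity).
Vout = 1.1 * 10.2 * (366.9 / 500)
Vout = 1.1 * 10.2 * 0.7338
Vout = 8.233 mV

8.233 mV


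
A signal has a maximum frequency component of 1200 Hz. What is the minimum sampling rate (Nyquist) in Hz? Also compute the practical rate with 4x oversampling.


By Nyquist theorem, fs_min = 2 * fmax.
fs_min = 2 * 1200 = 2400 Hz
Practical rate = 4 * fs_min = 4 * 2400 = 9600 Hz

fs_min = 2400 Hz, fs_practical = 9600 Hz


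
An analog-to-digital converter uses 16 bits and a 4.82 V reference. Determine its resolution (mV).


The resolution (LSB) of an ADC is Vref / 2^n.
LSB = 4.82 / 2^16
LSB = 4.82 / 65536
LSB = 7.355e-05 V = 0.07354736 mV

0.07354736 mV


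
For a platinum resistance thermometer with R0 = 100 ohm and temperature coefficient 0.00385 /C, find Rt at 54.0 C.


The RTD equation: Rt = R0 * (1 + alpha * T).
Rt = 100 * (1 + 0.00385 * 54.0)
Rt = 100 * (1 + 0.2079)
Rt = 100 * 1.2079
Rt = 120.79 ohm

120.79 ohm


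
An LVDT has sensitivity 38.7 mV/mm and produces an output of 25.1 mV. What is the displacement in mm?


Displacement = Vout / sensitivity.
d = 25.1 / 38.7
d = 0.649 mm

0.649 mm


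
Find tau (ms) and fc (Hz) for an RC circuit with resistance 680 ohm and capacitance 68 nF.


Time constant: tau = R * C.
tau = 680 * 6.80e-08 = 4.624e-05 s
tau = 0.0462 ms
Cutoff frequency: fc = 1 / (2*pi*R*C).
fc = 1 / (2*pi*4.624e-05) = 3441.93 Hz

tau = 0.0462 ms, fc = 3441.93 Hz


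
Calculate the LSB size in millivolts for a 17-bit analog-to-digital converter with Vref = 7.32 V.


The resolution (LSB) of an ADC is Vref / 2^n.
LSB = 7.32 / 2^17
LSB = 7.32 / 131072
LSB = 5.585e-05 V = 0.05584717 mV

0.05584717 mV


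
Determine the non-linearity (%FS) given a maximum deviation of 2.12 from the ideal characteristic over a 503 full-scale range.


Linearity error = (max deviation / full scale) * 100%.
Linearity = (2.12 / 503) * 100
Linearity = 0.421 %FS

0.421 %FS


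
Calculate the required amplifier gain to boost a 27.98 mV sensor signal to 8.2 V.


Gain = Vout / Vin (converting to same units).
G = 8.2 V / 27.98 mV
G = 8200.0 mV / 27.98 mV
G = 293.07

293.07


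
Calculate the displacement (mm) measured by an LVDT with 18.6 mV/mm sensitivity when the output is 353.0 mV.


Displacement = Vout / sensitivity.
d = 353.0 / 18.6
d = 18.978 mm

18.978 mm


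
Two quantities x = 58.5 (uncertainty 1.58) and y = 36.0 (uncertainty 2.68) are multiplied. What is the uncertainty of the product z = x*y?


For a product z = x*y, the relative uncertainty is:
uz/z = sqrt((ux/x)^2 + (uy/y)^2)
Relative uncertainties: ux/x = 1.58/58.5 = 0.027009
uy/y = 2.68/36.0 = 0.074444
z = 58.5 * 36.0 = 2106.0
uz = 2106.0 * sqrt(0.027009^2 + 0.074444^2) = 166.779

166.779


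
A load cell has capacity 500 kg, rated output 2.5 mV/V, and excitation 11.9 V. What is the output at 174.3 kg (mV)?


Vout = rated_output * Vex * (load / capacity).
Vout = 2.5 * 11.9 * (174.3 / 500)
Vout = 2.5 * 11.9 * 0.3486
Vout = 10.371 mV

10.371 mV


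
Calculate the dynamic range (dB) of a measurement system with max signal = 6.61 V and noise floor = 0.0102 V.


Dynamic range = 20 * log10(Vmax / Vnoise).
DR = 20 * log10(6.61 / 0.0102)
DR = 20 * log10(648.04)
DR = 56.23 dB

56.23 dB


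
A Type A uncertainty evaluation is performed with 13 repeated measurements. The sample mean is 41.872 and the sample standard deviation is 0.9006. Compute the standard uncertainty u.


The standard uncertainty for Type A evaluation is u = s / sqrt(n).
u = 0.9006 / sqrt(13)
u = 0.9006 / 3.6056
u = 0.2498

0.2498


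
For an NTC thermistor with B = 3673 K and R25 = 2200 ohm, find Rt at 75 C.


NTC thermistor equation: Rt = R25 * exp(B * (1/T - 1/T25)).
T in Kelvin: 348.15 K, T25 = 298.15 K
1/T - 1/T25 = 1/348.15 - 1/298.15 = -0.00048169
B * (1/T - 1/T25) = 3673 * -0.00048169 = -1.7693
Rt = 2200 * exp(-1.7693) = 375.0 ohm

375.0 ohm


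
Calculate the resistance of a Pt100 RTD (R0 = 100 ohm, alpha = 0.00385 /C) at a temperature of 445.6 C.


The RTD equation: Rt = R0 * (1 + alpha * T).
Rt = 100 * (1 + 0.00385 * 445.6)
Rt = 100 * (1 + 1.71556)
Rt = 100 * 2.71556
Rt = 271.556 ohm

271.556 ohm


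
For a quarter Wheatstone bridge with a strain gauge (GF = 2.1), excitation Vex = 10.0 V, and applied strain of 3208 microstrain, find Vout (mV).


Quarter bridge output: Vout = (GF * epsilon * Vex) / 4.
Vout = (2.1 * 3208e-6 * 10.0) / 4
Vout = 0.067368 / 4 V
Vout = 0.016842 V = 16.842 mV

16.842 mV


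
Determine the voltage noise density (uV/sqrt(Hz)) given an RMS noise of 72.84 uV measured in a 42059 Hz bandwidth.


Noise spectral density = Vrms / sqrt(BW).
NSD = 72.84 / sqrt(42059)
NSD = 72.84 / 205.0829
NSD = 0.3552 uV/sqrt(Hz)

0.3552 uV/sqrt(Hz)


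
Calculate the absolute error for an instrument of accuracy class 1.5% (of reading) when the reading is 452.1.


Absolute error = (accuracy% / 100) * reading.
Error = (1.5 / 100) * 452.1
Error = 0.015 * 452.1
Error = 6.7815

6.7815


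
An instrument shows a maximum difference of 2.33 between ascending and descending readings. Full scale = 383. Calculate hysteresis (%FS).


Hysteresis = (max difference / full scale) * 100%.
H = (2.33 / 383) * 100
H = 0.608 %FS

0.608 %FS


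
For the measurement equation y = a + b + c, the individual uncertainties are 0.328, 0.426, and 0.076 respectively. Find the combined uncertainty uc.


For a sum of independent quantities, uc = sqrt(u1^2 + u2^2 + u3^2).
uc = sqrt(0.328^2 + 0.426^2 + 0.076^2)
uc = sqrt(0.107584 + 0.181476 + 0.005776)
uc = 0.543

0.543


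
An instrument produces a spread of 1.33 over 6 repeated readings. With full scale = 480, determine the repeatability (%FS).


Repeatability = (spread / full scale) * 100%.
R = (1.33 / 480) * 100
R = 0.277 %FS

0.277 %FS


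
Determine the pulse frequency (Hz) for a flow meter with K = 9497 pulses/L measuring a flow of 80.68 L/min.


Frequency = K * Q / 60 (converting L/min to L/s).
f = 9497 * 80.68 / 60
f = 766217.96 / 60
f = 12770.3 Hz

12770.3 Hz


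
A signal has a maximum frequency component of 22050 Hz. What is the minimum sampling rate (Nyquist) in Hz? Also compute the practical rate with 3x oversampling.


By Nyquist theorem, fs_min = 2 * fmax.
fs_min = 2 * 22050 = 44100 Hz
Practical rate = 3 * fs_min = 3 * 44100 = 132300 Hz

fs_min = 44100 Hz, fs_practical = 132300 Hz


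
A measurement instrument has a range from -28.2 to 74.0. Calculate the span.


Span = upper range - lower range.
Span = 74.0 - (-28.2)
Span = 102.2

102.2


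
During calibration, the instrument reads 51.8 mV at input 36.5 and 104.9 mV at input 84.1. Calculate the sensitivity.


Sensitivity = (y2 - y1) / (x2 - x1).
S = (104.9 - 51.8) / (84.1 - 36.5)
S = 53.1 / 47.6
S = 1.1155 mV/unit

1.1155 mV/unit


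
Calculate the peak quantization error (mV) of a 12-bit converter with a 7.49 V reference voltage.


The maximum quantization error is +/- LSB/2.
LSB = Vref / 2^n = 7.49 / 4096 = 0.00182861 V
Max error = LSB / 2 = 0.00182861 / 2 = 0.00091431 V
Max error = 0.9143 mV

0.9143 mV


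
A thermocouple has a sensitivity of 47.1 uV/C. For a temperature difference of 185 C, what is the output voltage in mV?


The thermocouple output V = sensitivity * dT.
V = 47.1 uV/C * 185 C
V = 8713.5 uV
V = 8.713 mV

8.713 mV


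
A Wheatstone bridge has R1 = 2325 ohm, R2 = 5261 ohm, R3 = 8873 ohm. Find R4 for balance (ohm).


At balance: R1*R4 = R2*R3, so R4 = R2*R3/R1.
R4 = 5261 * 8873 / 2325
R4 = 46680853 / 2325
R4 = 20077.79 ohm

20077.79 ohm


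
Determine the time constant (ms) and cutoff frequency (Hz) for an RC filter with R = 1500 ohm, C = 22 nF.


Time constant: tau = R * C.
tau = 1500 * 2.20e-08 = 3.3e-05 s
tau = 0.033 ms
Cutoff frequency: fc = 1 / (2*pi*R*C).
fc = 1 / (2*pi*3.3e-05) = 4822.88 Hz

tau = 0.033 ms, fc = 4822.88 Hz


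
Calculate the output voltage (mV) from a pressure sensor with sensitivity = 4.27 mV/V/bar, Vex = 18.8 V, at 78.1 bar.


Output = sensitivity * Vex * P.
Vout = 4.27 * 18.8 * 78.1
Vout = 80.276 * 78.1
Vout = 6269.56 mV

6269.56 mV


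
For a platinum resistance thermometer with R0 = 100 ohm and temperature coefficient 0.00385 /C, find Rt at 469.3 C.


The RTD equation: Rt = R0 * (1 + alpha * T).
Rt = 100 * (1 + 0.00385 * 469.3)
Rt = 100 * (1 + 1.806805)
Rt = 100 * 2.806805
Rt = 280.68 ohm

280.68 ohm


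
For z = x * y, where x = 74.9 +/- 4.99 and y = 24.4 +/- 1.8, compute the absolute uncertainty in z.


For a product z = x*y, the relative uncertainty is:
uz/z = sqrt((ux/x)^2 + (uy/y)^2)
Relative uncertainties: ux/x = 4.99/74.9 = 0.066622
uy/y = 1.8/24.4 = 0.07377
z = 74.9 * 24.4 = 1827.6
uz = 1827.6 * sqrt(0.066622^2 + 0.07377^2) = 181.662

181.662


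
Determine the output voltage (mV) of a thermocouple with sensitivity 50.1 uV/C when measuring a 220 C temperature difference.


The thermocouple output V = sensitivity * dT.
V = 50.1 uV/C * 220 C
V = 11022.0 uV
V = 11.022 mV

11.022 mV


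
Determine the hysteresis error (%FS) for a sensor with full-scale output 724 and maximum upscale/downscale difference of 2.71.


Hysteresis = (max difference / full scale) * 100%.
H = (2.71 / 724) * 100
H = 0.374 %FS

0.374 %FS


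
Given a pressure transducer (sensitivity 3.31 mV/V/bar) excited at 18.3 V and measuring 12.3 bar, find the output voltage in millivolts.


Output = sensitivity * Vex * P.
Vout = 3.31 * 18.3 * 12.3
Vout = 60.573 * 12.3
Vout = 745.05 mV

745.05 mV


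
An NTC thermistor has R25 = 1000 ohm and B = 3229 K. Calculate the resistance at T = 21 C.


NTC thermistor equation: Rt = R25 * exp(B * (1/T - 1/T25)).
T in Kelvin: 294.15 K, T25 = 298.15 K
1/T - 1/T25 = 1/294.15 - 1/298.15 = 4.561e-05
B * (1/T - 1/T25) = 3229 * 4.561e-05 = 0.1473
Rt = 1000 * exp(0.1473) = 1158.7 ohm

1158.7 ohm


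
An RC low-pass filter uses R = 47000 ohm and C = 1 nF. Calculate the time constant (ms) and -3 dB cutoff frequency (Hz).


Time constant: tau = R * C.
tau = 47000 * 1.00e-09 = 4.7e-05 s
tau = 0.047 ms
Cutoff frequency: fc = 1 / (2*pi*R*C).
fc = 1 / (2*pi*4.7e-05) = 3386.28 Hz

tau = 0.047 ms, fc = 3386.28 Hz


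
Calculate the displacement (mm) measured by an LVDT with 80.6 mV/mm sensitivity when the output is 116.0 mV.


Displacement = Vout / sensitivity.
d = 116.0 / 80.6
d = 1.439 mm

1.439 mm


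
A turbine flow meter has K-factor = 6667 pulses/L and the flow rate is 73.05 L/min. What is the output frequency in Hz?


Frequency = K * Q / 60 (converting L/min to L/s).
f = 6667 * 73.05 / 60
f = 487024.35 / 60
f = 8117.07 Hz

8117.07 Hz


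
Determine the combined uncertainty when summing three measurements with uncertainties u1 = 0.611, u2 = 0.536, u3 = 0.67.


For a sum of independent quantities, uc = sqrt(u1^2 + u2^2 + u3^2).
uc = sqrt(0.611^2 + 0.536^2 + 0.67^2)
uc = sqrt(0.373321 + 0.287296 + 0.4489)
uc = 1.0533

1.0533


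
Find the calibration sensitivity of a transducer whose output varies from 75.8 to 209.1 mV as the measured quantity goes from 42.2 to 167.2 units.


Sensitivity = (y2 - y1) / (x2 - x1).
S = (209.1 - 75.8) / (167.2 - 42.2)
S = 133.3 / 125.0
S = 1.0664 mV/unit

1.0664 mV/unit


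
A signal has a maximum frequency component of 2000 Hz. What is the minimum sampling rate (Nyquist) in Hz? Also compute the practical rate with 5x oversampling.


By Nyquist theorem, fs_min = 2 * fmax.
fs_min = 2 * 2000 = 4000 Hz
Practical rate = 5 * fs_min = 5 * 4000 = 20000 Hz

fs_min = 4000 Hz, fs_practical = 20000 Hz


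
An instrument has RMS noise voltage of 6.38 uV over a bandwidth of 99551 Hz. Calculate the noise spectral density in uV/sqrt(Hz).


Noise spectral density = Vrms / sqrt(BW).
NSD = 6.38 / sqrt(99551)
NSD = 6.38 / 315.517
NSD = 0.0202 uV/sqrt(Hz)

0.0202 uV/sqrt(Hz)


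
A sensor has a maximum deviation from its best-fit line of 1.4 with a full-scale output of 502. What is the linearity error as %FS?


Linearity error = (max deviation / full scale) * 100%.
Linearity = (1.4 / 502) * 100
Linearity = 0.279 %FS

0.279 %FS


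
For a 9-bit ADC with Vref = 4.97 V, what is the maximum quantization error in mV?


The maximum quantization error is +/- LSB/2.
LSB = Vref / 2^n = 4.97 / 512 = 0.00970703 V
Max error = LSB / 2 = 0.00970703 / 2 = 0.00485352 V
Max error = 4.8535 mV

4.8535 mV


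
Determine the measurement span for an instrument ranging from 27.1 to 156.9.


Span = upper range - lower range.
Span = 156.9 - (27.1)
Span = 129.8

129.8


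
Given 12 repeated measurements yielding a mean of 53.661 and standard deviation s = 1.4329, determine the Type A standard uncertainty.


The standard uncertainty for Type A evaluation is u = s / sqrt(n).
u = 1.4329 / sqrt(12)
u = 1.4329 / 3.4641
u = 0.4136

0.4136


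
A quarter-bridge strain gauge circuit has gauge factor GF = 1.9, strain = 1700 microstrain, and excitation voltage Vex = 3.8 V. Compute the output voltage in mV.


Quarter bridge output: Vout = (GF * epsilon * Vex) / 4.
Vout = (1.9 * 1700e-6 * 3.8) / 4
Vout = 0.012274 / 4 V
Vout = 0.0030685 V = 3.0685 mV

3.0685 mV


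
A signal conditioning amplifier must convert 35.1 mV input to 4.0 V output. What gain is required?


Gain = Vout / Vin (converting to same units).
G = 4.0 V / 35.1 mV
G = 4000.0 mV / 35.1 mV
G = 113.96

113.96


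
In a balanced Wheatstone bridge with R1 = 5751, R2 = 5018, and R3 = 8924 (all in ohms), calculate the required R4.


At balance: R1*R4 = R2*R3, so R4 = R2*R3/R1.
R4 = 5018 * 8924 / 5751
R4 = 44780632 / 5751
R4 = 7786.58 ohm

7786.58 ohm


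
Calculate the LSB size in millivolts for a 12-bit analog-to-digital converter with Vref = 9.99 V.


The resolution (LSB) of an ADC is Vref / 2^n.
LSB = 9.99 / 2^12
LSB = 9.99 / 4096
LSB = 0.00243896 V = 2.43896484 mV

2.43896484 mV


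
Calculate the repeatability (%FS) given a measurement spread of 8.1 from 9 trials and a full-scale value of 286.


Repeatability = (spread / full scale) * 100%.
R = (8.1 / 286) * 100
R = 2.832 %FS

2.832 %FS


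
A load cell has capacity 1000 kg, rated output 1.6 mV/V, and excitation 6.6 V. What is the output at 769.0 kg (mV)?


Vout = rated_output * Vex * (load / capacity).
Vout = 1.6 * 6.6 * (769.0 / 1000)
Vout = 1.6 * 6.6 * 0.769
Vout = 8.121 mV

8.121 mV


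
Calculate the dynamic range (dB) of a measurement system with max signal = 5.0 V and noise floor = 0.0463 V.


Dynamic range = 20 * log10(Vmax / Vnoise).
DR = 20 * log10(5.0 / 0.0463)
DR = 20 * log10(107.99)
DR = 40.67 dB

40.67 dB


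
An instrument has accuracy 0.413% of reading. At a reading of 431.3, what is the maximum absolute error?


Absolute error = (accuracy% / 100) * reading.
Error = (0.413 / 100) * 431.3
Error = 0.00413 * 431.3
Error = 1.7813

1.7813


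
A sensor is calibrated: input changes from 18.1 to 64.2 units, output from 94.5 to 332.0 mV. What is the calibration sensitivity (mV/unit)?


Sensitivity = (y2 - y1) / (x2 - x1).
S = (332.0 - 94.5) / (64.2 - 18.1)
S = 237.5 / 46.1
S = 5.1518 mV/unit

5.1518 mV/unit


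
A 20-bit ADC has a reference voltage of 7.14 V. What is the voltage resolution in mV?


The resolution (LSB) of an ADC is Vref / 2^n.
LSB = 7.14 / 2^20
LSB = 7.14 / 1048576
LSB = 6.81e-06 V = 0.00680923 mV

0.00680923 mV


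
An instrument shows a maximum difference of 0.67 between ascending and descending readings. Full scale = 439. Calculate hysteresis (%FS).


Hysteresis = (max difference / full scale) * 100%.
H = (0.67 / 439) * 100
H = 0.153 %FS

0.153 %FS


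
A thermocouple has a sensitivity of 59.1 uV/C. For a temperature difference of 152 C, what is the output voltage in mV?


The thermocouple output V = sensitivity * dT.
V = 59.1 uV/C * 152 C
V = 8983.2 uV
V = 8.983 mV

8.983 mV


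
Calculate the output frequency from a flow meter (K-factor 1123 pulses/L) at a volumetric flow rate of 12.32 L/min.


Frequency = K * Q / 60 (converting L/min to L/s).
f = 1123 * 12.32 / 60
f = 13835.36 / 60
f = 230.59 Hz

230.59 Hz


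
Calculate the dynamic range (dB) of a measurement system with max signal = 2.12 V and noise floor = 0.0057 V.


Dynamic range = 20 * log10(Vmax / Vnoise).
DR = 20 * log10(2.12 / 0.0057)
DR = 20 * log10(371.93)
DR = 51.41 dB

51.41 dB


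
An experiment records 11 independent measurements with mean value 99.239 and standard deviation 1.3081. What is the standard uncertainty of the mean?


The standard uncertainty for Type A evaluation is u = s / sqrt(n).
u = 1.3081 / sqrt(11)
u = 1.3081 / 3.3166
u = 0.3944

0.3944


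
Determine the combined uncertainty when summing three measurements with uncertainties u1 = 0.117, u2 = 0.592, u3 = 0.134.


For a sum of independent quantities, uc = sqrt(u1^2 + u2^2 + u3^2).
uc = sqrt(0.117^2 + 0.592^2 + 0.134^2)
uc = sqrt(0.013689 + 0.350464 + 0.017956)
uc = 0.6181

0.6181


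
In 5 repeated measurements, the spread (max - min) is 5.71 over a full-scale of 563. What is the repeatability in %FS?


Repeatability = (spread / full scale) * 100%.
R = (5.71 / 563) * 100
R = 1.014 %FS

1.014 %FS


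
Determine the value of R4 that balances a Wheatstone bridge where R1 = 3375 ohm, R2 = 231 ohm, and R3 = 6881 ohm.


At balance: R1*R4 = R2*R3, so R4 = R2*R3/R1.
R4 = 231 * 6881 / 3375
R4 = 1589511 / 3375
R4 = 470.97 ohm

470.97 ohm


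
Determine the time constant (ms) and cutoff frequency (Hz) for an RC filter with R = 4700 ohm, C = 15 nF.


Time constant: tau = R * C.
tau = 4700 * 1.50e-08 = 7.05e-05 s
tau = 0.0705 ms
Cutoff frequency: fc = 1 / (2*pi*R*C).
fc = 1 / (2*pi*7.05e-05) = 2257.52 Hz

tau = 0.0705 ms, fc = 2257.52 Hz


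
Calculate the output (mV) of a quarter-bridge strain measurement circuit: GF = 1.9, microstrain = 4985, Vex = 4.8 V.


Quarter bridge output: Vout = (GF * epsilon * Vex) / 4.
Vout = (1.9 * 4985e-6 * 4.8) / 4
Vout = 0.0454632 / 4 V
Vout = 0.0113658 V = 11.3658 mV

11.3658 mV


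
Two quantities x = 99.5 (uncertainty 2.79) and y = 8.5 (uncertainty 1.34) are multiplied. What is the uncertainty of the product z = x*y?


For a product z = x*y, the relative uncertainty is:
uz/z = sqrt((ux/x)^2 + (uy/y)^2)
Relative uncertainties: ux/x = 2.79/99.5 = 0.02804
uy/y = 1.34/8.5 = 0.157647
z = 99.5 * 8.5 = 845.8
uz = 845.8 * sqrt(0.02804^2 + 0.157647^2) = 135.423

135.423


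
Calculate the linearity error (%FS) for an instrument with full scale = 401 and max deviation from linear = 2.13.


Linearity error = (max deviation / full scale) * 100%.
Linearity = (2.13 / 401) * 100
Linearity = 0.531 %FS

0.531 %FS


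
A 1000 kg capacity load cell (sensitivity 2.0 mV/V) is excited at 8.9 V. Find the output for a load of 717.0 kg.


Vout = rated_output * Vex * (load / capacity).
Vout = 2.0 * 8.9 * (717.0 / 1000)
Vout = 2.0 * 8.9 * 0.717
Vout = 12.763 mV

12.763 mV


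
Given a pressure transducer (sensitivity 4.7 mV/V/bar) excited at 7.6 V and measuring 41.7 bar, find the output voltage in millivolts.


Output = sensitivity * Vex * P.
Vout = 4.7 * 7.6 * 41.7
Vout = 35.72 * 41.7
Vout = 1489.52 mV

1489.52 mV


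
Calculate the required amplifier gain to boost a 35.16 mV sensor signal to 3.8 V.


Gain = Vout / Vin (converting to same units).
G = 3.8 V / 35.16 mV
G = 3800.0 mV / 35.16 mV
G = 108.08

108.08


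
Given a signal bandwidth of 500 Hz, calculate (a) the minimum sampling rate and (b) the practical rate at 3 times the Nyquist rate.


By Nyquist theorem, fs_min = 2 * fmax.
fs_min = 2 * 500 = 1000 Hz
Practical rate = 3 * fs_min = 3 * 1000 = 3000 Hz

fs_min = 1000 Hz, fs_practical = 3000 Hz


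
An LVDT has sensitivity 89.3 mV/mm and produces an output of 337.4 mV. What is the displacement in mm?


Displacement = Vout / sensitivity.
d = 337.4 / 89.3
d = 3.778 mm

3.778 mm


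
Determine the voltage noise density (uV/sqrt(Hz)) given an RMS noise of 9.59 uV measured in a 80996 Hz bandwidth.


Noise spectral density = Vrms / sqrt(BW).
NSD = 9.59 / sqrt(80996)
NSD = 9.59 / 284.598
NSD = 0.0337 uV/sqrt(Hz)

0.0337 uV/sqrt(Hz)


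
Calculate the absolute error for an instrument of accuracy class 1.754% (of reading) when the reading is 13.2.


Absolute error = (accuracy% / 100) * reading.
Error = (1.754 / 100) * 13.2
Error = 0.01754 * 13.2
Error = 0.2315

0.2315


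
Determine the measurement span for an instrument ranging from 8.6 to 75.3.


Span = upper range - lower range.
Span = 75.3 - (8.6)
Span = 66.7

66.7


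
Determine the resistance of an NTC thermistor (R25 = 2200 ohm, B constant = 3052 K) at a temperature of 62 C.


NTC thermistor equation: Rt = R25 * exp(B * (1/T - 1/T25)).
T in Kelvin: 335.15 K, T25 = 298.15 K
1/T - 1/T25 = 1/335.15 - 1/298.15 = -0.00037028
B * (1/T - 1/T25) = 3052 * -0.00037028 = -1.1301
Rt = 2200 * exp(-1.1301) = 710.6 ohm

710.6 ohm


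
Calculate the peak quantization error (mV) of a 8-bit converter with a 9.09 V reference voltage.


The maximum quantization error is +/- LSB/2.
LSB = Vref / 2^n = 9.09 / 256 = 0.03550781 V
Max error = LSB / 2 = 0.03550781 / 2 = 0.01775391 V
Max error = 17.7539 mV

17.7539 mV


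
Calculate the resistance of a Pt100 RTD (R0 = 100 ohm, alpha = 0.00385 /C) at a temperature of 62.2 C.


The RTD equation: Rt = R0 * (1 + alpha * T).
Rt = 100 * (1 + 0.00385 * 62.2)
Rt = 100 * (1 + 0.23947)
Rt = 100 * 1.23947
Rt = 123.947 ohm

123.947 ohm


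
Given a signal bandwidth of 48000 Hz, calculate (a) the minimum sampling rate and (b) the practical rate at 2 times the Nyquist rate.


By Nyquist theorem, fs_min = 2 * fmax.
fs_min = 2 * 48000 = 96000 Hz
Practical rate = 2 * fs_min = 2 * 96000 = 192000 Hz

fs_min = 96000 Hz, fs_practical = 192000 Hz


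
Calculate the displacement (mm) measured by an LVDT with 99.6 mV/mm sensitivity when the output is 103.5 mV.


Displacement = Vout / sensitivity.
d = 103.5 / 99.6
d = 1.039 mm

1.039 mm


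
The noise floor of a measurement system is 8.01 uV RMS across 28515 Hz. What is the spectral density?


Noise spectral density = Vrms / sqrt(BW).
NSD = 8.01 / sqrt(28515)
NSD = 8.01 / 168.8639
NSD = 0.0474 uV/sqrt(Hz)

0.0474 uV/sqrt(Hz)


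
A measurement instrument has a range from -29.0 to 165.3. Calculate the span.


Span = upper range - lower range.
Span = 165.3 - (-29.0)
Span = 194.3

194.3


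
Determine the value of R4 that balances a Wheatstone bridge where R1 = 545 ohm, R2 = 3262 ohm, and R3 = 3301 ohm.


At balance: R1*R4 = R2*R3, so R4 = R2*R3/R1.
R4 = 3262 * 3301 / 545
R4 = 10767862 / 545
R4 = 19757.54 ohm

19757.54 ohm
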